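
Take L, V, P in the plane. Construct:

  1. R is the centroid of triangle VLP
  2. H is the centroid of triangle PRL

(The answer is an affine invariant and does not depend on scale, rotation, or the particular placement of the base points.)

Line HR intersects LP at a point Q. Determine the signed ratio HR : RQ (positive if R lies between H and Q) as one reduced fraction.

HR:RQ = -2/3

Set L = (0, 0), V = (1, 0), P = (0, 1); any affine frame gives the same invariant.
1. R is the centroid of triangle VLP ⇒ R = (1/3, 1/3)
2. H is the centroid of triangle PRL ⇒ H = (1/9, 4/9)
line HR meets LP at Q = (0, 1/2)
R = H + t·(Q−H) with t = -2, so HR:RQ = -2:3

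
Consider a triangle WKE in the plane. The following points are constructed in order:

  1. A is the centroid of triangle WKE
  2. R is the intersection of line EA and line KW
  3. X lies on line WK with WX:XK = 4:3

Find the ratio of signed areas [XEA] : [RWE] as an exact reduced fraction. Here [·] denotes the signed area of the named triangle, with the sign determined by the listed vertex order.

Choose coordinates W = (0, 0), K = (1, 0), E = (0, 1).
1. A is the centroid of triangle WKE ⇒ A = (1/3, 1/3)
2. R is the intersection of line EA and line KW ⇒ R = (1/2, 0)
3. X lies on line WK with WX:XK = 4:3 ⇒ X = (4/7, 0)
2·[XEA] = 1/21, 2·[RWE] = -1/2
[XEA]:[RWE] = 1/21:-1/2 = -2/21

[XEA]:[RWE] = -2/21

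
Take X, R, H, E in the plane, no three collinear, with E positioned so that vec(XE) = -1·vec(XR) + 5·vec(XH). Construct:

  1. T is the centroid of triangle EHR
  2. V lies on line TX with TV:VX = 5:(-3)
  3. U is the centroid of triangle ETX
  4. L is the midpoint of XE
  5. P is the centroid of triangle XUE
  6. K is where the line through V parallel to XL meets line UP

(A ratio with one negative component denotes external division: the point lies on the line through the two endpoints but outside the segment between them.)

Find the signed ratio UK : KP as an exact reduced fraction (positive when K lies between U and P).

UK:KP = -33/29

Work in coordinates with X = (0, 0), R = (1, 0), H = (0, 1), E = (-1, 5).
1. T is the centroid of triangle EHR ⇒ T = (0, 2)
2. V lies on line TX with TV:VX = 5:(-3) ⇒ V = (0, -3)
3. U is the centroid of triangle ETX ⇒ U = (-1/3, 7/3)
4. L is the midpoint of XE ⇒ L = (-1/2, 5/2)
5. P is the centroid of triangle XUE ⇒ P = (-4/9, 22/9)
6. K is where the line through V parallel to XL meets line UP ⇒ K = (-5/4, 13/4)
K = U + t·(P−U) with t = 33/4, so UK:KP = t:(1−t) = 33/4:-29/4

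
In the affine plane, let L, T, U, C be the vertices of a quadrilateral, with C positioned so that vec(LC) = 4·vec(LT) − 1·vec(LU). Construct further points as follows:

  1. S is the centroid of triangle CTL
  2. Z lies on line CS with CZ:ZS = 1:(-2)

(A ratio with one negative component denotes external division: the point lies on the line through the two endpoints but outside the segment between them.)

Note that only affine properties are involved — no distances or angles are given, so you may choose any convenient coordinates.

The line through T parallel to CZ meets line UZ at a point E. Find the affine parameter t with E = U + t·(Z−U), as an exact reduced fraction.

t = 5/6

Assign L = (0, 0), T = (1, 0), U = (0, 1), C = (4, -1) — the answer is frame-independent, so this choice is without loss of generality.
1. S is the centroid of triangle CTL ⇒ S = (5/3, -1/3)
2. Z lies on line CS with CZ:ZS = 1:(-2) ⇒ Z = (19/3, -5/3)
through T parallel to CZ: direction (7/3, -2/3); meets UZ at E = (95/18, -11/9)
E = U + t·(Z−U) with t = 5/6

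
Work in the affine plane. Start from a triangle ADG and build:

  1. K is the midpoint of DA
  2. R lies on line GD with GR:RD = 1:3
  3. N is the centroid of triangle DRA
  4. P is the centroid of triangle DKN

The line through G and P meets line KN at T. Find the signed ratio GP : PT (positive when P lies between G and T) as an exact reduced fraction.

GP:PT = -2

Set A = (0, 0), D = (1, 0), G = (0, 1); any affine frame gives the same invariant.
1. K is the midpoint of DA ⇒ K = (1/2, 0)
2. R lies on line GD with GR:RD = 1:3 ⇒ R = (1/4, 3/4)
3. N is the centroid of triangle DRA ⇒ N = (5/12, 1/4)
4. P is the centroid of triangle DKN ⇒ P = (23/36, 1/12)
line GP meets KN at T = (23/72, 13/24)
P = G + t·(T−G) with t = 2, so GP:PT = 2:-1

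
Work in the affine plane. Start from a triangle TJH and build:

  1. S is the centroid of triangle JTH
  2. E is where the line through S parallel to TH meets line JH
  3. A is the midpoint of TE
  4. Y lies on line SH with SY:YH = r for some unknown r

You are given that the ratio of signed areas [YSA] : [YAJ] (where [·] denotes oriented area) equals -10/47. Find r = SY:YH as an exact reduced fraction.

Work in coordinates with T = (0, 0), J = (1, 0), H = (0, 1).
1. S is the centroid of triangle JTH ⇒ S = (1/3, 1/3)
2. E is where the line through S parallel to TH meets line JH ⇒ E = (1/3, 2/3)
3. A is the midpoint of TE ⇒ A = (1/6, 1/3)
4. With SY:YH = r, write λ = r/(r+1) so Y = S + λ·(H−S); Y is affine-linear in λ
Every point depending on Y is an affine combination of Y and λ-independent points, so each such coordinate is linear in λ; the λ² term in each signed area is a multiple of (H−S)×(H−S) = 0, so 2·[YSA] and 2·[YAJ] are each linear in λ. Evaluating at λ=0 and λ=1:
  2·[YSA] = -1/9·λ,   2·[YAJ] = 4/9·λ + 1/18
So [YSA]:[YAJ] = (-1/9·λ) / (4/9·λ + 1/18). Setting this equal to -10/47:
  -1/9·λ = -10/47·(4/9·λ + 1/18)  ⇒  λ = 5/7
Then r = λ/(1−λ) = (5/7)/(2/7) = 5/2. Check: with r = 5/2, Y = (2/21, 17/21) and [YSA]:[YAJ] = -10/47 as required.

r = 5/2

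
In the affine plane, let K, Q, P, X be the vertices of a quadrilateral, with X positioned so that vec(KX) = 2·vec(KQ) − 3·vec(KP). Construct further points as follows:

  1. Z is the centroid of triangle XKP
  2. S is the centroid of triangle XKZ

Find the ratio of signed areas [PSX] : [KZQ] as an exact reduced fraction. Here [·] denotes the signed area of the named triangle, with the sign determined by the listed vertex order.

Work in coordinates with K = (0, 0), Q = (1, 0), P = (0, 1), X = (2, -3).
1. Z is the centroid of triangle XKP ⇒ Z = (2/3, -2/3)
2. S is the centroid of triangle XKZ ⇒ S = (8/9, -11/9)
2·[PSX] = 8/9, 2·[KZQ] = 2/3
[PSX]:[KZQ] = 8/9:2/3 = 4/3

[PSX]:[KZQ] = 4/3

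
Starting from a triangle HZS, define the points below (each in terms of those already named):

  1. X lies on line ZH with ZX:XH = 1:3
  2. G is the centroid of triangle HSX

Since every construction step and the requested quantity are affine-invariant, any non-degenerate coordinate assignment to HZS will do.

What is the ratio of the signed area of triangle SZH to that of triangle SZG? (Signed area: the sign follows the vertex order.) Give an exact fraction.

[SZH]:[SZG] = 12/5

Choose coordinates H = (0, 0), Z = (1, 0), S = (0, 1).
1. X lies on line ZH with ZX:XH = 1:3 ⇒ X = (3/4, 0)
2. G is the centroid of triangle HSX ⇒ G = (1/4, 1/3)
2·[SZH] = -1, 2·[SZG] = -5/12
[SZH]:[SZG] = -1:-5/12 = 12/5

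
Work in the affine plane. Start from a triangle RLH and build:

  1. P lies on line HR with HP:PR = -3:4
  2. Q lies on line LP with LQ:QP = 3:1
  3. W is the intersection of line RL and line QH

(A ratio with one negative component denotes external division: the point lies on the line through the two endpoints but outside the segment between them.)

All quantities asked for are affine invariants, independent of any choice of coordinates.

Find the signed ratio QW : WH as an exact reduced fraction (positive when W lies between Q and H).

QW:WH = -3

Assign R = (0, 0), L = (1, 0), H = (0, 1) — the answer is frame-independent, so this choice is without loss of generality.
1. P lies on line HR with HP:PR = -3:4 ⇒ P = (0, 4)
2. Q lies on line LP with LQ:QP = 3:1 ⇒ Q = (1/4, 3)
3. W is the intersection of line RL and line QH ⇒ W = (-1/8, 0)
W = Q + t·(H−Q) with t = 3/2, so QW:WH = t:(1−t) = 3/2:-1/2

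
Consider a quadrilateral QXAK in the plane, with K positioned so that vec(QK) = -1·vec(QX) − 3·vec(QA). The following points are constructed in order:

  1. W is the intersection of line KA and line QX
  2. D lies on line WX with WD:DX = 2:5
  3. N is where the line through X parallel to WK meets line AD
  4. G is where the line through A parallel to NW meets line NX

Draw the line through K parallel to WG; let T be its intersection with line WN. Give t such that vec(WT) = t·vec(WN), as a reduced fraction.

Choose coordinates Q = (0, 0), X = (1, 0), A = (0, 1), K = (-1, -3).
1. W is the intersection of line KA and line QX ⇒ W = (-1/4, 0)
2. D lies on line WX with WD:DX = 2:5 ⇒ D = (3/28, 0)
3. N is where the line through X parallel to WK meets line AD ⇒ N = (3/8, -5/2)
4. G is where the line through A parallel to NW meets line NX ⇒ G = (5/8, -3/2)
through K parallel to WG: direction (7/8, -3/2); meets WN at T = (13/8, -15/2)
T = W + t·(N−W) with t = 3

t = 3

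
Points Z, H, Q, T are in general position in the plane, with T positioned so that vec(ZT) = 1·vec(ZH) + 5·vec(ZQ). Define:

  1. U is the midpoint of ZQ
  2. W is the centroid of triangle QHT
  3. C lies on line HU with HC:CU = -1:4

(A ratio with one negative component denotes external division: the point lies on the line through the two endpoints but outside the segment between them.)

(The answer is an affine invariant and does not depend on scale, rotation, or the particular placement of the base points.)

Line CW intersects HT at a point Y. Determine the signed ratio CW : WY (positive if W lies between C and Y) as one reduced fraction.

CW:WY = -2

Assign Z = (0, 0), H = (1, 0), Q = (0, 1), T = (1, 5) — the answer is frame-independent, so this choice is without loss of generality.
1. U is the midpoint of ZQ ⇒ U = (0, 1/2)
2. W is the centroid of triangle QHT ⇒ W = (2/3, 2)
3. C lies on line HU with HC:CU = -1:4 ⇒ C = (4/3, -1/6)
line CW meets HT at Y = (1, 11/12)
W = C + t·(Y−C) with t = 2, so CW:WY = 2:-1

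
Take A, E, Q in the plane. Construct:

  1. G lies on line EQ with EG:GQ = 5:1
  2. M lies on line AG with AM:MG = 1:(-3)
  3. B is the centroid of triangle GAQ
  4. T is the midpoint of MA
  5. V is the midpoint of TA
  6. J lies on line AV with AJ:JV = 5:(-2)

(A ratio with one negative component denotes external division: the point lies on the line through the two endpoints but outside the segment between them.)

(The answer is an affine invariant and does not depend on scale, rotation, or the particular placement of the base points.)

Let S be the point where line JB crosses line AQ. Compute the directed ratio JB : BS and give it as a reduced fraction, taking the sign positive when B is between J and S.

JB:BS = -13/8

Set A = (0, 0), E = (1, 0), Q = (0, 1); any affine frame gives the same invariant.
1. G lies on line EQ with EG:GQ = 5:1 ⇒ G = (1/6, 5/6)
2. M lies on line AG with AM:MG = 1:(-3) ⇒ M = (-1/12, -5/12)
3. B is the centroid of triangle GAQ ⇒ B = (1/18, 11/18)
4. T is the midpoint of MA ⇒ T = (-1/24, -5/24)
5. V is the midpoint of TA ⇒ V = (-1/48, -5/48)
6. J lies on line AV with AJ:JV = 5:(-2) ⇒ J = (-5/144, -25/144)
line JB meets AQ at S = (0, 5/39)
B = J + t·(S−J) with t = 13/5, so JB:BS = 13/5:-8/5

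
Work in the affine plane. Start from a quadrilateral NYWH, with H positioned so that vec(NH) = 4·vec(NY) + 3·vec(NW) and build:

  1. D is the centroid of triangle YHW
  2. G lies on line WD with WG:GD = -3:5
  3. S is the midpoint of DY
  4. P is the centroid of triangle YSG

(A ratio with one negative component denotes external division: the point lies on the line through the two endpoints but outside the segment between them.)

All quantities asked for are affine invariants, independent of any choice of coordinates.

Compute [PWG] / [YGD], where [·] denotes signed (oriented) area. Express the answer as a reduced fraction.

Choose coordinates N = (0, 0), Y = (1, 0), W = (0, 1), H = (4, 3).
1. D is the centroid of triangle YHW ⇒ D = (5/3, 4/3)
2. G lies on line WD with WG:GD = -3:5 ⇒ G = (-5/2, 1/2)
3. S is the midpoint of DY ⇒ S = (4/3, 2/3)
4. P is the centroid of triangle YSG ⇒ P = (-1/18, 7/18)
2·[PWG] = 3/2, 2·[YGD] = -5
[PWG]:[YGD] = 3/2:-5 = -3/10

[PWG]:[YGD] = -3/10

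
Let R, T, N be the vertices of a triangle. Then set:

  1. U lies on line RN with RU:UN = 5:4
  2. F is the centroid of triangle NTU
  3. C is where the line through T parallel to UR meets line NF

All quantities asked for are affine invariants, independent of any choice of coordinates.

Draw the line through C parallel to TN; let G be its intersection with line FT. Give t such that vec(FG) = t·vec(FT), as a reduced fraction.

Choose coordinates R = (0, 0), T = (1, 0), N = (0, 1).
1. U lies on line RN with RU:UN = 5:4 ⇒ U = (0, 5/9)
2. F is the centroid of triangle NTU ⇒ F = (1/3, 14/27)
3. C is where the line through T parallel to UR meets line NF ⇒ C = (1, -4/9)
through C parallel to TN: direction (-1, 1); meets FT at G = (-1, 14/9)
G = F + t·(T−F) with t = -2

t = -2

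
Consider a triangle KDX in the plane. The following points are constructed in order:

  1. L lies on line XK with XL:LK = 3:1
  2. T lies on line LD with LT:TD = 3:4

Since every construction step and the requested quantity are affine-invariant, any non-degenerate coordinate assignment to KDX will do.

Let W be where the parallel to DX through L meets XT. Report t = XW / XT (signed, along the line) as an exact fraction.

Choose coordinates K = (0, 0), D = (1, 0), X = (0, 1).
1. L lies on line XK with XL:LK = 3:1 ⇒ L = (0, 1/4)
2. T lies on line LD with LT:TD = 3:4 ⇒ T = (3/7, 1/7)
through L parallel to DX: direction (-1, 1); meets XT at W = (3/4, -1/2)
W = X + t·(T−X) with t = 7/4

t = 7/4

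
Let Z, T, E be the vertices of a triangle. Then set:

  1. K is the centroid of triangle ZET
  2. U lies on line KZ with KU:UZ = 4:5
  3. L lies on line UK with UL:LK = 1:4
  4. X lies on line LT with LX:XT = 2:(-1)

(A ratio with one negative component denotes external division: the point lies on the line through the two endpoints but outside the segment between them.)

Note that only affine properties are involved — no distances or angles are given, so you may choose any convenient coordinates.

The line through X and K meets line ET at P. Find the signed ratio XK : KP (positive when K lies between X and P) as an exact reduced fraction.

Set Z = (0, 0), T = (1, 0), E = (0, 1); any affine frame gives the same invariant.
1. K is the centroid of triangle ZET ⇒ K = (1/3, 1/3)
2. U lies on line KZ with KU:UZ = 4:5 ⇒ U = (5/27, 5/27)
3. L lies on line UK with UL:LK = 1:4 ⇒ L = (29/135, 29/135)
4. X lies on line LT with LX:XT = 2:(-1) ⇒ X = (241/135, -29/135)
line XK meets ET at P = (53/61, 8/61)
K = X + t·(P−X) with t = 122/77, so XK:KP = 122/77:-45/77

XK:KP = -122/45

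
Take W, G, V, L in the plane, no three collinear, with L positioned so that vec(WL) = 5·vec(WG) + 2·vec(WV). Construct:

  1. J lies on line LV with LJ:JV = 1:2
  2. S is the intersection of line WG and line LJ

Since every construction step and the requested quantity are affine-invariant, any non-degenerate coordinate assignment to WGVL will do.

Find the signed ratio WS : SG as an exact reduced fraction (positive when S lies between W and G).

Assign W = (0, 0), G = (1, 0), V = (0, 1), L = (5, 2) — the answer is frame-independent, so this choice is without loss of generality.
1. J lies on line LV with LJ:JV = 1:2 ⇒ J = (10/3, 5/3)
2. S is the intersection of line WG and line LJ ⇒ S = (-5, 0)
S = W + t·(G−W) with t = -5, so WS:SG = t:(1−t) = -5:6

WS:SG = -5/6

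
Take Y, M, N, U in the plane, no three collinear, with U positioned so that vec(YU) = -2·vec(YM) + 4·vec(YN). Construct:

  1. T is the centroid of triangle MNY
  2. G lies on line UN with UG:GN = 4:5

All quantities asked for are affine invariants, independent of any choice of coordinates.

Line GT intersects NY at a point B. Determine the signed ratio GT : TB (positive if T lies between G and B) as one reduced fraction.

GT:TB = -13/3

Choose coordinates Y = (0, 0), M = (1, 0), N = (0, 1), U = (-2, 4).
1. T is the centroid of triangle MNY ⇒ T = (1/3, 1/3)
2. G lies on line UN with UG:GN = 4:5 ⇒ G = (-10/9, 8/3)
line GT meets NY at B = (0, 34/39)
T = G + t·(B−G) with t = 13/10, so GT:TB = 13/10:-3/10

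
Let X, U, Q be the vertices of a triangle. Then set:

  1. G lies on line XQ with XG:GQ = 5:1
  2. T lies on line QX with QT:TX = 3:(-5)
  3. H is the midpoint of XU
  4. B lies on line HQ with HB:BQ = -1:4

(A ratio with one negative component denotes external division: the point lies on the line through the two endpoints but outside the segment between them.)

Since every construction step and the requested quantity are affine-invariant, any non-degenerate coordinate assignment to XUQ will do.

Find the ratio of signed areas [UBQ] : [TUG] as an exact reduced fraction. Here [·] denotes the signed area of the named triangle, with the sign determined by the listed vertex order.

Work in coordinates with X = (0, 0), U = (1, 0), Q = (0, 1).
1. G lies on line XQ with XG:GQ = 5:1 ⇒ G = (0, 5/6)
2. T lies on line QX with QT:TX = 3:(-5) ⇒ T = (0, 5/2)
3. H is the midpoint of XU ⇒ H = (1/2, 0)
4. B lies on line HQ with HB:BQ = -1:4 ⇒ B = (2/3, -1/3)
2·[UBQ] = -2/3, 2·[TUG] = -5/3
[UBQ]:[TUG] = -2/3:-5/3 = 2/5

[UBQ]:[TUG] = 2/5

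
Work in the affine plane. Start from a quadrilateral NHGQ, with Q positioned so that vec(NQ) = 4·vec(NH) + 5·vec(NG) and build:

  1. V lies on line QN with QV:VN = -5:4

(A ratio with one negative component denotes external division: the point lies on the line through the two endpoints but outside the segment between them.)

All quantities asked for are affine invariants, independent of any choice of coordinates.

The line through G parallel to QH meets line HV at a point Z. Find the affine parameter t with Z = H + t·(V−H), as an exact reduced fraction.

t = 8/25

Work in coordinates with N = (0, 0), H = (1, 0), G = (0, 1), Q = (4, 5).
1. V lies on line QN with QV:VN = -5:4 ⇒ V = (-16, -20)
through G parallel to QH: direction (-3, -5); meets HV at Z = (-111/25, -32/5)
Z = H + t·(V−H) with t = 8/25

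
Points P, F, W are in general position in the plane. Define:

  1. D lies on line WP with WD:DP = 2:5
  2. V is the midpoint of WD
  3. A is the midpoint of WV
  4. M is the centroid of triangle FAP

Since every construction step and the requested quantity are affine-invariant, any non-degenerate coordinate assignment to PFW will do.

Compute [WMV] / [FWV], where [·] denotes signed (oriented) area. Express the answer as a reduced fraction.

[WMV]:[FWV] = -1/3

Assign P = (0, 0), F = (1, 0), W = (0, 1) — the answer is frame-independent, so this choice is without loss of generality.
1. D lies on line WP with WD:DP = 2:5 ⇒ D = (0, 5/7)
2. V is the midpoint of WD ⇒ V = (0, 6/7)
3. A is the midpoint of WV ⇒ A = (0, 13/14)
4. M is the centroid of triangle FAP ⇒ M = (1/3, 13/42)
2·[WMV] = -1/21, 2·[FWV] = 1/7
[WMV]:[FWV] = -1/21:1/7 = -1/3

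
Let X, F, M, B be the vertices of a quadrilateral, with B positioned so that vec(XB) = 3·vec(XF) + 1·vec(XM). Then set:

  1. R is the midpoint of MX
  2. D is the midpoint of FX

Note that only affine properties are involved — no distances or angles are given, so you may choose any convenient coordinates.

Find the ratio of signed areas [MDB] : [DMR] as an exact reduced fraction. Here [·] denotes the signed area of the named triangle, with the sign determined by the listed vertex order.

[MDB]:[DMR] = 12

Choose coordinates X = (0, 0), F = (1, 0), M = (0, 1), B = (3, 1).
1. R is the midpoint of MX ⇒ R = (0, 1/2)
2. D is the midpoint of FX ⇒ D = (1/2, 0)
2·[MDB] = 3, 2·[DMR] = 1/4
[MDB]:[DMR] = 3:1/4 = 12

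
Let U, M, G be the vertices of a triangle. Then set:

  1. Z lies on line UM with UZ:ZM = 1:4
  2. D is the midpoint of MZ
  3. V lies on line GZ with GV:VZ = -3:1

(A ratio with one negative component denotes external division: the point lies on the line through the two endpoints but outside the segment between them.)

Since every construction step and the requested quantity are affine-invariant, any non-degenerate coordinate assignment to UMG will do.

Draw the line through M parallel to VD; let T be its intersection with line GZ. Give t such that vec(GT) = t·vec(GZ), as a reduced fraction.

t = 2

Work in coordinates with U = (0, 0), M = (1, 0), G = (0, 1).
1. Z lies on line UM with UZ:ZM = 1:4 ⇒ Z = (1/5, 0)
2. D is the midpoint of MZ ⇒ D = (3/5, 0)
3. V lies on line GZ with GV:VZ = -3:1 ⇒ V = (3/10, -1/2)
through M parallel to VD: direction (3/10, 1/2); meets GZ at T = (2/5, -1)
T = G + t·(Z−G) with t = 2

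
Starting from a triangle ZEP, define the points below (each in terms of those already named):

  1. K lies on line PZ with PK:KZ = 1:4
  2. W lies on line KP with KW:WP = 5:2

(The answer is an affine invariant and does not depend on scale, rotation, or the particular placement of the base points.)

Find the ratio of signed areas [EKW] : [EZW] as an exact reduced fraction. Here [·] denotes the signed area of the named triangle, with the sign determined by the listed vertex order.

[EKW]:[EZW] = 5/33

Choose coordinates Z = (0, 0), E = (1, 0), P = (0, 1).
1. K lies on line PZ with PK:KZ = 1:4 ⇒ K = (0, 4/5)
2. W lies on line KP with KW:WP = 5:2 ⇒ W = (0, 33/35)
2·[EKW] = -1/7, 2·[EZW] = -33/35
[EKW]:[EZW] = -1/7:-33/35 = 5/33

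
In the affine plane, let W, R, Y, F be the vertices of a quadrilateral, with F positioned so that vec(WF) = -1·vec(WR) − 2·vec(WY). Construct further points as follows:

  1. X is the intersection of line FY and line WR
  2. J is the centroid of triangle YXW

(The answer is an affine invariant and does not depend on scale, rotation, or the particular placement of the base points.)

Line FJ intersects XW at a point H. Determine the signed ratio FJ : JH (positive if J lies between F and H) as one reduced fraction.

Work in coordinates with W = (0, 0), R = (1, 0), Y = (0, 1), F = (-1, -2).
1. X is the intersection of line FY and line WR ⇒ X = (-1/3, 0)
2. J is the centroid of triangle YXW ⇒ J = (-1/9, 1/3)
line FJ meets XW at H = (-5/21, 0)
J = F + t·(H−F) with t = 7/6, so FJ:JH = 7/6:-1/6

FJ:JH = -7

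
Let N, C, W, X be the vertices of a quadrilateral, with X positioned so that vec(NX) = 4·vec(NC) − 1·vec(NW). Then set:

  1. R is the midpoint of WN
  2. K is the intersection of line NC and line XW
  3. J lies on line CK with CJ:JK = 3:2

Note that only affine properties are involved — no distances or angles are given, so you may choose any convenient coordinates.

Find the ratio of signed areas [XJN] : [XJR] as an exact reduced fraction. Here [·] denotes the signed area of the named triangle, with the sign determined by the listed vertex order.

Work in coordinates with N = (0, 0), C = (1, 0), W = (0, 1), X = (4, -1).
1. R is the midpoint of WN ⇒ R = (0, 1/2)
2. K is the intersection of line NC and line XW ⇒ K = (2, 0)
3. J lies on line CK with CJ:JK = 3:2 ⇒ J = (8/5, 0)
2·[XJN] = 8/5, 2·[XJR] = 2/5
[XJN]:[XJR] = 8/5:2/5 = 4

[XJN]:[XJR] = 4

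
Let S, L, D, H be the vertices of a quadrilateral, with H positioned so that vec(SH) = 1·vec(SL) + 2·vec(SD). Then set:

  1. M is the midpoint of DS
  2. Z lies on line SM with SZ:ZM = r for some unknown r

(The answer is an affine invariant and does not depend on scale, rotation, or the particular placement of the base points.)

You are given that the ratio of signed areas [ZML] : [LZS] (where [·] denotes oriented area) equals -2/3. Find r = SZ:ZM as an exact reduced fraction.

r = 3/2

Set S = (0, 0), L = (1, 0), D = (0, 1), H = (1, 2); any affine frame gives the same invariant.
1. M is the midpoint of DS ⇒ M = (0, 1/2)
2. With SZ:ZM = r, write λ = r/(r+1) so Z = S + λ·(M−S); Z is affine-linear in λ
Every point depending on Z is an affine combination of Z and λ-independent points, so each such coordinate is linear in λ; the λ² term in each signed area is a multiple of (M−S)×(M−S) = 0, so 2·[ZML] and 2·[LZS] are each linear in λ. Evaluating at λ=0 and λ=1:
  2·[ZML] = 1/2·λ − 1/2,   2·[LZS] = 1/2·λ
So [ZML]:[LZS] = (1/2·λ − 1/2) / (1/2·λ). Setting this equal to -2/3:
  1/2·λ − 1/2 = -2/3·(1/2·λ)  ⇒  λ = 3/5
Then r = λ/(1−λ) = (3/5)/(2/5) = 3/2. Check: with r = 3/2, Z = (0, 3/10) and [ZML]:[LZS] = -2/3 as required.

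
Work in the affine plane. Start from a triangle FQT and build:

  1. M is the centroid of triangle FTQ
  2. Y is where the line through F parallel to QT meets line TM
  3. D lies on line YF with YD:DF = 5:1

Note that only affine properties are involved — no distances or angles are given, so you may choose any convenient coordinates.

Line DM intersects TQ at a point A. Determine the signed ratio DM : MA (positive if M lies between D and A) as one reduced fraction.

Assign F = (0, 0), Q = (1, 0), T = (0, 1) — the answer is frame-independent, so this choice is without loss of generality.
1. M is the centroid of triangle FTQ ⇒ M = (1/3, 1/3)
2. Y is where the line through F parallel to QT meets line TM ⇒ Y = (1, -1)
3. D lies on line YF with YD:DF = 5:1 ⇒ D = (1/6, -1/6)
line DM meets TQ at A = (5/12, 7/12)
M = D + t·(A−D) with t = 2/3, so DM:MA = 2/3:1/3

DM:MA = 2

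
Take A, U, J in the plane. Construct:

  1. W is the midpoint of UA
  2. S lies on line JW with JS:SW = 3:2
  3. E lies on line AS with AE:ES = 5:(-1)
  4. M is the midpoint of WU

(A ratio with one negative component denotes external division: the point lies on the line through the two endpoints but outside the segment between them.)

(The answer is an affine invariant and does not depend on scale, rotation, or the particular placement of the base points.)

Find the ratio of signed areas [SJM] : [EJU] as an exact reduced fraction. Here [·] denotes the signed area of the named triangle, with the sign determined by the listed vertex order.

[SJM]:[EJU] = 6/5

Work in coordinates with A = (0, 0), U = (1, 0), J = (0, 1).
1. W is the midpoint of UA ⇒ W = (1/2, 0)
2. S lies on line JW with JS:SW = 3:2 ⇒ S = (3/10, 2/5)
3. E lies on line AS with AE:ES = 5:(-1) ⇒ E = (3/8, 1/2)
4. M is the midpoint of WU ⇒ M = (3/4, 0)
2·[SJM] = -3/20, 2·[EJU] = -1/8
[SJM]:[EJU] = -3/20:-1/8 = 6/5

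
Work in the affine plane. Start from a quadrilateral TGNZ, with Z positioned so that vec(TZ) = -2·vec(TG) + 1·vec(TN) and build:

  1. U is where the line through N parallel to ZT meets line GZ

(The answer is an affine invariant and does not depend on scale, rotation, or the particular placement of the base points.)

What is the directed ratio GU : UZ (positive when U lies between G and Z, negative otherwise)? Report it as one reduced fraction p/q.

GU:UZ = -1/2

Set T = (0, 0), G = (1, 0), N = (0, 1), Z = (-2, 1); any affine frame gives the same invariant.
1. U is where the line through N parallel to ZT meets line GZ ⇒ U = (4, -1)
U = G + t·(Z−G) with t = -1, so GU:UZ = t:(1−t) = -1:2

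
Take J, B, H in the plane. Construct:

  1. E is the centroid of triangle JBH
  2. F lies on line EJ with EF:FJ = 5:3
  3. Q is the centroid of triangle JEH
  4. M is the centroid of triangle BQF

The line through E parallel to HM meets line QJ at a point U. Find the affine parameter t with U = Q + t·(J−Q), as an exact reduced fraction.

t = -29/59

Choose coordinates J = (0, 0), B = (1, 0), H = (0, 1).
1. E is the centroid of triangle JBH ⇒ E = (1/3, 1/3)
2. F lies on line EJ with EF:FJ = 5:3 ⇒ F = (1/8, 1/8)
3. Q is the centroid of triangle JEH ⇒ Q = (1/9, 4/9)
4. M is the centroid of triangle BQF ⇒ M = (89/216, 41/216)
through E parallel to HM: direction (89/216, -175/216); meets QJ at U = (88/531, 352/531)
U = Q + t·(J−Q) with t = -29/59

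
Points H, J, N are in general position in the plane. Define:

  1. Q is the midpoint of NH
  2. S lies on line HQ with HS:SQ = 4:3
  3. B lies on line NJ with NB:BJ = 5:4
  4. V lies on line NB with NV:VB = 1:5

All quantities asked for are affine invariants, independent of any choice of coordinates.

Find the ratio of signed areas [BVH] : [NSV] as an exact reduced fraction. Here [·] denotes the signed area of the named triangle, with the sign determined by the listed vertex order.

Choose coordinates H = (0, 0), J = (1, 0), N = (0, 1).
1. Q is the midpoint of NH ⇒ Q = (0, 1/2)
2. S lies on line HQ with HS:SQ = 4:3 ⇒ S = (0, 2/7)
3. B lies on line NJ with NB:BJ = 5:4 ⇒ B = (5/9, 4/9)
4. V lies on line NB with NV:VB = 1:5 ⇒ V = (5/54, 49/54)
2·[BVH] = 25/54, 2·[NSV] = 25/378
[BVH]:[NSV] = 25/54:25/378 = 7

[BVH]:[NSV] = 7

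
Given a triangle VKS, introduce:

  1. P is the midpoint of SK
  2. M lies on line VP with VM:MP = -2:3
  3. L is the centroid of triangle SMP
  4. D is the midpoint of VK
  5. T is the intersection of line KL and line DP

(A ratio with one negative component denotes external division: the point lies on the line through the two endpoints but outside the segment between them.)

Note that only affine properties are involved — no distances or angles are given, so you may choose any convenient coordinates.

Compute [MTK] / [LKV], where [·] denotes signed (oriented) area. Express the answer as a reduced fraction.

[MTK]:[LKV] = 27/7

Choose coordinates V = (0, 0), K = (1, 0), S = (0, 1).
1. P is the midpoint of SK ⇒ P = (1/2, 1/2)
2. M lies on line VP with VM:MP = -2:3 ⇒ M = (-1, -1)
3. L is the centroid of triangle SMP ⇒ L = (-1/6, 1/6)
4. D is the midpoint of VK ⇒ D = (1/2, 0)
5. T is the intersection of line KL and line DP ⇒ T = (1/2, 1/14)
2·[MTK] = -9/14, 2·[LKV] = -1/6
[MTK]:[LKV] = -9/14:-1/6 = 27/7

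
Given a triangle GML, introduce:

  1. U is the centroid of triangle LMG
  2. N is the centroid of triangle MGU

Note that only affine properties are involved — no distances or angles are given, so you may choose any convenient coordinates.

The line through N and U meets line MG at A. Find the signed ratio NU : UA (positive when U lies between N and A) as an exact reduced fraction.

NU:UA = -2/3

Set G = (0, 0), M = (1, 0), L = (0, 1); any affine frame gives the same invariant.
1. U is the centroid of triangle LMG ⇒ U = (1/3, 1/3)
2. N is the centroid of triangle MGU ⇒ N = (4/9, 1/9)
line NU meets MG at A = (1/2, 0)
U = N + t·(A−N) with t = -2, so NU:UA = -2:3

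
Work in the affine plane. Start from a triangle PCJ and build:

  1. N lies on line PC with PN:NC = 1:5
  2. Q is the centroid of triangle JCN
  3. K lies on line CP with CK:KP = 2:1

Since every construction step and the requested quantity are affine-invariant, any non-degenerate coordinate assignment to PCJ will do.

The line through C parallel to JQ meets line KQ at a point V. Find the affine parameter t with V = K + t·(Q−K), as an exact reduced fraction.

Assign P = (0, 0), C = (1, 0), J = (0, 1) — the answer is frame-independent, so this choice is without loss of generality.
1. N lies on line PC with PN:NC = 1:5 ⇒ N = (1/6, 0)
2. Q is the centroid of triangle JCN ⇒ Q = (7/18, 1/3)
3. K lies on line CP with CK:KP = 2:1 ⇒ K = (1/3, 0)
through C parallel to JQ: direction (7/18, -2/3); meets KQ at V = (13/27, 8/9)
V = K + t·(Q−K) with t = 8/3

t = 8/3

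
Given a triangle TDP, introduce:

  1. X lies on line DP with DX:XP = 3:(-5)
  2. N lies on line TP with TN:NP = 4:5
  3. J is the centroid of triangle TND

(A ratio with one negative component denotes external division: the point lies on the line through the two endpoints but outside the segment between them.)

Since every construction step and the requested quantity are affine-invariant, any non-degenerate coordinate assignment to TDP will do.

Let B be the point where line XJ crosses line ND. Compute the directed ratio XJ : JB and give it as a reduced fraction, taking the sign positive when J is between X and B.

XJ:JB = 37/8

Set T = (0, 0), D = (1, 0), P = (0, 1); any affine frame gives the same invariant.
1. X lies on line DP with DX:XP = 3:(-5) ⇒ X = (5/2, -3/2)
2. N lies on line TP with TN:NP = 4:5 ⇒ N = (0, 4/9)
3. J is the centroid of triangle TND ⇒ J = (1/3, 4/27)
line XJ meets ND at B = (-5/37, 56/111)
J = X + t·(B−X) with t = 37/45, so XJ:JB = 37/45:8/45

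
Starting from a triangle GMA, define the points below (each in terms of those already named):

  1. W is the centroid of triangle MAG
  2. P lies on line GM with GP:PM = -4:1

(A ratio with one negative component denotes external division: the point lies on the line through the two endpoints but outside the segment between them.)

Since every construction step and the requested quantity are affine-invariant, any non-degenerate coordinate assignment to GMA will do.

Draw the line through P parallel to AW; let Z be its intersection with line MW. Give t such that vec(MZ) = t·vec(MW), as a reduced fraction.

t = -2/3

Assign G = (0, 0), M = (1, 0), A = (0, 1) — the answer is frame-independent, so this choice is without loss of generality.
1. W is the centroid of triangle MAG ⇒ W = (1/3, 1/3)
2. P lies on line GM with GP:PM = -4:1 ⇒ P = (4/3, 0)
through P parallel to AW: direction (1/3, -2/3); meets MW at Z = (13/9, -2/9)
Z = M + t·(W−M) with t = -2/3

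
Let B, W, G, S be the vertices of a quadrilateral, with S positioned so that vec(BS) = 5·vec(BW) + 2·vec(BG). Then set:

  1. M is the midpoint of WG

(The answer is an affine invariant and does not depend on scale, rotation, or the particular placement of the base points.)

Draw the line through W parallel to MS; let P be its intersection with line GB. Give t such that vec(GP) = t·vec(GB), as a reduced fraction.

Assign B = (0, 0), W = (1, 0), G = (0, 1), S = (5, 2) — the answer is frame-independent, so this choice is without loss of generality.
1. M is the midpoint of WG ⇒ M = (1/2, 1/2)
through W parallel to MS: direction (9/2, 3/2); meets GB at P = (0, -1/3)
P = G + t·(B−G) with t = 4/3

t = 4/3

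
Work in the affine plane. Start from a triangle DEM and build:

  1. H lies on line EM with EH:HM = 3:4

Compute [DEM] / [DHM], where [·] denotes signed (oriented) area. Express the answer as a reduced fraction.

Choose coordinates D = (0, 0), E = (1, 0), M = (0, 1).
1. H lies on line EM with EH:HM = 3:4 ⇒ H = (4/7, 3/7)
2·[DEM] = 1, 2·[DHM] = 4/7
[DEM]:[DHM] = 1:4/7 = 7/4

[DEM]:[DHM] = 7/4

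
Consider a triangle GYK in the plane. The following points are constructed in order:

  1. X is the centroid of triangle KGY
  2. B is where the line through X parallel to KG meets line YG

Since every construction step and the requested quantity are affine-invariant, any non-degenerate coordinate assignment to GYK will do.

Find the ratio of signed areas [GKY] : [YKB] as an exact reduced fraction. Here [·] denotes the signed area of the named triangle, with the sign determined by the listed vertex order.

Choose coordinates G = (0, 0), Y = (1, 0), K = (0, 1).
1. X is the centroid of triangle KGY ⇒ X = (1/3, 1/3)
2. B is where the line through X parallel to KG meets line YG ⇒ B = (1/3, 0)
2·[GKY] = -1, 2·[YKB] = 2/3
[GKY]:[YKB] = -1:2/3 = -3/2

[GKY]:[YKB] = -3/2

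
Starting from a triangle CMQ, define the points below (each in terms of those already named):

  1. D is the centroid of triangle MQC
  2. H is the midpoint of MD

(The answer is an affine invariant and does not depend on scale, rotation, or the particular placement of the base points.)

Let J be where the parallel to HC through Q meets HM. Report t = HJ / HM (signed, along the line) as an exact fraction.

Assign C = (0, 0), M = (1, 0), Q = (0, 1) — the answer is frame-independent, so this choice is without loss of generality.
1. D is the centroid of triangle MQC ⇒ D = (1/3, 1/3)
2. H is the midpoint of MD ⇒ H = (2/3, 1/6)
through Q parallel to HC: direction (-2/3, -1/6); meets HM at J = (-2/3, 5/6)
J = H + t·(M−H) with t = -4

t = -4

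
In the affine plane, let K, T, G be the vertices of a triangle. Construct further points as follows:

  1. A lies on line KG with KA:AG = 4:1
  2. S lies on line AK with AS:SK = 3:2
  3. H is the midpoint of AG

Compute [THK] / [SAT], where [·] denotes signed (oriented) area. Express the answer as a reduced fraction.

Assign K = (0, 0), T = (1, 0), G = (0, 1) — the answer is frame-independent, so this choice is without loss of generality.
1. A lies on line KG with KA:AG = 4:1 ⇒ A = (0, 4/5)
2. S lies on line AK with AS:SK = 3:2 ⇒ S = (0, 8/25)
3. H is the midpoint of AG ⇒ H = (0, 9/10)
2·[THK] = 9/10, 2·[SAT] = -12/25
[THK]:[SAT] = 9/10:-12/25 = -15/8

[THK]:[SAT] = -15/8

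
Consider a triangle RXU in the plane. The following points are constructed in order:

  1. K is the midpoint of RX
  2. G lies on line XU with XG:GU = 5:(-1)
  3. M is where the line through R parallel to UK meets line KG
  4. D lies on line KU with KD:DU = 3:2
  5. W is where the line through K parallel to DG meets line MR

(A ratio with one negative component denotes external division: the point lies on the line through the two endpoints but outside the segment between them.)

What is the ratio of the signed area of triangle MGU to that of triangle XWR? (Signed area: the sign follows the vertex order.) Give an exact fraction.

[MGU]:[XWR] = 15/104

Set R = (0, 0), X = (1, 0), U = (0, 1); any affine frame gives the same invariant.
1. K is the midpoint of RX ⇒ K = (1/2, 0)
2. G lies on line XU with XG:GU = 5:(-1) ⇒ G = (-1/4, 5/4)
3. M is where the line through R parallel to UK meets line KG ⇒ M = (-5/2, 5)
4. D lies on line KU with KD:DU = 3:2 ⇒ D = (1/5, 3/5)
5. W is where the line through K parallel to DG meets line MR ⇒ W = (-13/10, 13/5)
2·[MGU] = 3/8, 2·[XWR] = 13/5
[MGU]:[XWR] = 3/8:13/5 = 15/104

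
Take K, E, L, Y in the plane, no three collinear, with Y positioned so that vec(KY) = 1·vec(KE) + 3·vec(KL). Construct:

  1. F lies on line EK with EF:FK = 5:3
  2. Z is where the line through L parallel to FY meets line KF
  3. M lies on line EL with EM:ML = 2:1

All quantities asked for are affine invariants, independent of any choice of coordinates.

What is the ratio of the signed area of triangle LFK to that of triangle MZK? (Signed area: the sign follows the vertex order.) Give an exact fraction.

Work in coordinates with K = (0, 0), E = (1, 0), L = (0, 1), Y = (1, 3).
1. F lies on line EK with EF:FK = 5:3 ⇒ F = (3/8, 0)
2. Z is where the line through L parallel to FY meets line KF ⇒ Z = (-5/24, 0)
3. M lies on line EL with EM:ML = 2:1 ⇒ M = (1/3, 2/3)
2·[LFK] = -3/8, 2·[MZK] = 5/36
[LFK]:[MZK] = -3/8:5/36 = -27/10

[LFK]:[MZK] = -27/10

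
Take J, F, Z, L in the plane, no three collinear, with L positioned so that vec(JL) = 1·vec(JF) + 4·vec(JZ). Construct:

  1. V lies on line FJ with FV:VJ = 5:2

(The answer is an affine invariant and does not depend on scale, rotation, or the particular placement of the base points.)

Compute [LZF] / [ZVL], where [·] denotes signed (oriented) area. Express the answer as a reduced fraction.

[LZF]:[ZVL] = 28/13

Set J = (0, 0), F = (1, 0), Z = (0, 1), L = (1, 4); any affine frame gives the same invariant.
1. V lies on line FJ with FV:VJ = 5:2 ⇒ V = (2/7, 0)
2·[LZF] = 4, 2·[ZVL] = 13/7
[LZF]:[ZVL] = 4:13/7 = 28/13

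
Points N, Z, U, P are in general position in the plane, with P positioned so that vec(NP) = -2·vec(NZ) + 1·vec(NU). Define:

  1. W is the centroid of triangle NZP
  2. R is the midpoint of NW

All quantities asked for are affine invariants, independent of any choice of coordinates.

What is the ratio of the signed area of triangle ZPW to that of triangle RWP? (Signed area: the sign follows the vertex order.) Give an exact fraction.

Work in coordinates with N = (0, 0), Z = (1, 0), U = (0, 1), P = (-2, 1).
1. W is the centroid of triangle NZP ⇒ W = (-1/3, 1/3)
2. R is the midpoint of NW ⇒ R = (-1/6, 1/6)
2·[ZPW] = 1/3, 2·[RWP] = 1/6
[ZPW]:[RWP] = 1/3:1/6 = 2

[ZPW]:[RWP] = 2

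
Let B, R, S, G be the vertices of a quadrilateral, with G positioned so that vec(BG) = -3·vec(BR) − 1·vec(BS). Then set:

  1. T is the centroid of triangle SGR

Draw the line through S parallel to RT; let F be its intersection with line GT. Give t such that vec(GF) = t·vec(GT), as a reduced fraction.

t = 2

Assign B = (0, 0), R = (1, 0), S = (0, 1), G = (-3, -1) — the answer is frame-independent, so this choice is without loss of generality.
1. T is the centroid of triangle SGR ⇒ T = (-2/3, 0)
through S parallel to RT: direction (-5/3, 0); meets GT at F = (5/3, 1)
F = G + t·(T−G) with t = 2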